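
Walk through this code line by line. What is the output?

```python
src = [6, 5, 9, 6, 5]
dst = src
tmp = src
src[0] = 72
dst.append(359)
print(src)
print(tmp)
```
[72, 5, 9, 6, 5, 359]
[72, 5, 9, 6, 5, 359]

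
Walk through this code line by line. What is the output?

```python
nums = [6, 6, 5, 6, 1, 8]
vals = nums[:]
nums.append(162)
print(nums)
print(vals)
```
[6, 6, 5, 6, 1, 8, 162]
[6, 6, 5, 6, 1, 8]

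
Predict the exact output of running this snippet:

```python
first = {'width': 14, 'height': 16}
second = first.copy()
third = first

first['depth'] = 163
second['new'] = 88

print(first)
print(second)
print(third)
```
{'width': 14, 'height': 16, 'depth': 163}
{'width': 14, 'height': 16, 'new': 88}
{'width': 14, 'height': 16, 'depth': 163}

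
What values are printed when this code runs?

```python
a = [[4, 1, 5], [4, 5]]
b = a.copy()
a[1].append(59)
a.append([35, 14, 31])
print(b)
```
[[4, 1, 5], [4, 5, 59]]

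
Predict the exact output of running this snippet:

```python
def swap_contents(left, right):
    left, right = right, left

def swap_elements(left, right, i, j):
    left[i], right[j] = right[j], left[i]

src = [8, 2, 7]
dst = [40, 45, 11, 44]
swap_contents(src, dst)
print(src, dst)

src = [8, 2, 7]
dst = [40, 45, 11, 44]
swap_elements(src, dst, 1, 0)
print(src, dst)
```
[8, 2, 7] [40, 45, 11, 44]
[8, 40, 7] [2, 45, 11, 44]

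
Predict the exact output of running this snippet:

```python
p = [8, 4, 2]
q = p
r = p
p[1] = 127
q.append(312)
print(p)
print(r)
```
[8, 127, 2, 312]
[8, 127, 2, 312]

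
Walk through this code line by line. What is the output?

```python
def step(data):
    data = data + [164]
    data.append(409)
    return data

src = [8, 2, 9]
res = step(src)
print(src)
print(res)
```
[8, 2, 9]
[8, 2, 9, 164, 409]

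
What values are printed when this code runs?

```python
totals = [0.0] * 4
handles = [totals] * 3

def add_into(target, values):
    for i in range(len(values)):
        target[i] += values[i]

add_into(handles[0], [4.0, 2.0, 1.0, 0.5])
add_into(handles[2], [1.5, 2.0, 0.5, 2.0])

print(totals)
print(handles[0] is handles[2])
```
[5.5, 4.0, 1.5, 2.5]
True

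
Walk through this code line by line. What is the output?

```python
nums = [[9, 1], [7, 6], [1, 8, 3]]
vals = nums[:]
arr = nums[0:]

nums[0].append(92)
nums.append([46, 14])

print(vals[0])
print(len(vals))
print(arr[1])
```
[9, 1, 92]
3
[7, 6]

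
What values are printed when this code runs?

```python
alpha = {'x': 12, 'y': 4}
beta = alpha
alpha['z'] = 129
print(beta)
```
{'x': 12, 'y': 4, 'z': 129}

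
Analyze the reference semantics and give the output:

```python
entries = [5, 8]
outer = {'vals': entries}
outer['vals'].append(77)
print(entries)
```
[5, 8, 77]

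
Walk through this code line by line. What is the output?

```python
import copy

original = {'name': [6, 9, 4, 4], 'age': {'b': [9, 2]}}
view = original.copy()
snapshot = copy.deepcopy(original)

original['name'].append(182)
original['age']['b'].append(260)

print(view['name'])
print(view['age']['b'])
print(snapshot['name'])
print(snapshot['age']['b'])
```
[6, 9, 4, 4, 182]
[9, 2, 260]
[6, 9, 4, 4]
[9, 2]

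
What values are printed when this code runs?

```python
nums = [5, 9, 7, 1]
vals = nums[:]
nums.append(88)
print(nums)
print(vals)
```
[5, 9, 7, 1, 88]
[5, 9, 7, 1]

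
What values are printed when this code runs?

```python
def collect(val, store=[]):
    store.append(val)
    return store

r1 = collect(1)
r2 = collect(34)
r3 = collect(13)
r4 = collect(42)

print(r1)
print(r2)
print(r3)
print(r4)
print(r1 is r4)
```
[1, 34, 13, 42]
[1, 34, 13, 42]
[1, 34, 13, 42]
[1, 34, 13, 42]
True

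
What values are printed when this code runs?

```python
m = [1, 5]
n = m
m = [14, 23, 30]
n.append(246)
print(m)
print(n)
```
[14, 23, 30]
[1, 5, 246]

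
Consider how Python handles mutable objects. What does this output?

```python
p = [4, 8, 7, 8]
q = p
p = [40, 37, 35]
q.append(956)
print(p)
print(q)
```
[40, 37, 35]
[4, 8, 7, 8, 956]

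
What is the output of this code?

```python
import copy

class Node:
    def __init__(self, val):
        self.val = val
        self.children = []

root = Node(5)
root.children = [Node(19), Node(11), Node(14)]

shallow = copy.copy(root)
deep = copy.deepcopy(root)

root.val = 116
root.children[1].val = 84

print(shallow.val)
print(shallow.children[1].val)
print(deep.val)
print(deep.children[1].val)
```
5
84
5
11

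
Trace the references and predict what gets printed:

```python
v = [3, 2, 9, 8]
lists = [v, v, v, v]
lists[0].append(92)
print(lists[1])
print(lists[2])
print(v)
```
[3, 2, 9, 8, 92]
[3, 2, 9, 8, 92]
[3, 2, 9, 8, 92]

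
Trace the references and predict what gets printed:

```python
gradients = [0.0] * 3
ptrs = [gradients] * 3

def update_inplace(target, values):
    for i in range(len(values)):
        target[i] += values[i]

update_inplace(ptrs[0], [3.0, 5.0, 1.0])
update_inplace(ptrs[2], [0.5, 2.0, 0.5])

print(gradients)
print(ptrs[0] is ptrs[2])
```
[3.5, 7.0, 1.5]
True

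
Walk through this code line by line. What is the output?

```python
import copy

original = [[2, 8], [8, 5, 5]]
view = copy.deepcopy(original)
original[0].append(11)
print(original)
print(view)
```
[[2, 8, 11], [8, 5, 5]]
[[2, 8], [8, 5, 5]]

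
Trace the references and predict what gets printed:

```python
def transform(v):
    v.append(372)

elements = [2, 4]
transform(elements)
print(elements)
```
[2, 4, 372]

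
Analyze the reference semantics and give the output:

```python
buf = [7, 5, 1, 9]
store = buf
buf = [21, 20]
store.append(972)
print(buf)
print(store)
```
[21, 20]
[7, 5, 1, 9, 972]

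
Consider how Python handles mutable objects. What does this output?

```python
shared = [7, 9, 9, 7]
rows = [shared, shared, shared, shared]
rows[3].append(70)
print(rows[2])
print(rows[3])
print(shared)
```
[7, 9, 9, 7, 70]
[7, 9, 9, 7, 70]
[7, 9, 9, 7, 70]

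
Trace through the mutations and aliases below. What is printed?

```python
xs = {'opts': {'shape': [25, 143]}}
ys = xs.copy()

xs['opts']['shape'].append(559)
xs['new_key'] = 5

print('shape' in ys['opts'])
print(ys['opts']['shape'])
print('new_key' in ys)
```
True
[25, 143, 559]
False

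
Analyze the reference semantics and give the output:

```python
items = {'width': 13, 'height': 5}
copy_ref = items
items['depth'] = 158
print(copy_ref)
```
{'width': 13, 'height': 5, 'depth': 158}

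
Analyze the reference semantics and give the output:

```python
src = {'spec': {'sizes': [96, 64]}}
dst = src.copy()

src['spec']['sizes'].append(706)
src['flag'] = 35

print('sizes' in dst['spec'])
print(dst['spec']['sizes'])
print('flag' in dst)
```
True
[96, 64, 706]
False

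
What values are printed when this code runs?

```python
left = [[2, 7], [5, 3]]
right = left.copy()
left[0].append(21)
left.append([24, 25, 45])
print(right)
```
[[2, 7, 21], [5, 3]]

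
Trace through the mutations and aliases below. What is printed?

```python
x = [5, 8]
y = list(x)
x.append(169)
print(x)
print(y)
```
[5, 8, 169]
[5, 8]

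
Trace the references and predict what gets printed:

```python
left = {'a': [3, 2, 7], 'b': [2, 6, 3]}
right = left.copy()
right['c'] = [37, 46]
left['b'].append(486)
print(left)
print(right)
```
{'a': [3, 2, 7], 'b': [2, 6, 3, 486]}
{'a': [3, 2, 7], 'b': [2, 6, 3, 486], 'c': [37, 46]}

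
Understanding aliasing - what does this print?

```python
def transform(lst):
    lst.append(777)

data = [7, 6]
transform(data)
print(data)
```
[7, 6, 777]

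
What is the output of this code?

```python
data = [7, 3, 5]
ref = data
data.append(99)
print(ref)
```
[7, 3, 5, 99]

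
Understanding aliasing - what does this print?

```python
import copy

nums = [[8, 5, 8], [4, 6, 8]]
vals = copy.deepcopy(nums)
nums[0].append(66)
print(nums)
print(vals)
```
[[8, 5, 8, 66], [4, 6, 8]]
[[8, 5, 8], [4, 6, 8]]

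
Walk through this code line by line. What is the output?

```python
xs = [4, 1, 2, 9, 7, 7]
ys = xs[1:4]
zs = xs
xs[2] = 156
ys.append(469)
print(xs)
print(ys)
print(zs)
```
[4, 1, 156, 9, 7, 7]
[1, 2, 9, 469]
[4, 1, 156, 9, 7, 7]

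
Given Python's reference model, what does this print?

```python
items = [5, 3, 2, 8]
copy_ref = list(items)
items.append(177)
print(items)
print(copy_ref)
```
[5, 3, 2, 8, 177]
[5, 3, 2, 8]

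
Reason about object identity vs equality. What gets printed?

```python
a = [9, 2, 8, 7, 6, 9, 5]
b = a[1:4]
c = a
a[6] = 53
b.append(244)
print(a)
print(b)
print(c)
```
[9, 2, 8, 7, 6, 9, 53]
[2, 8, 7, 244]
[9, 2, 8, 7, 6, 9, 53]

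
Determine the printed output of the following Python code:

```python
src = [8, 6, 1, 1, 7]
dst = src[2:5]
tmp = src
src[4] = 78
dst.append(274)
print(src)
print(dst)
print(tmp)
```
[8, 6, 1, 1, 78]
[1, 1, 7, 274]
[8, 6, 1, 1, 78]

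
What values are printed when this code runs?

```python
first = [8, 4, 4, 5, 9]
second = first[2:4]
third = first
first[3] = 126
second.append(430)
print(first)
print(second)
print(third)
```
[8, 4, 4, 126, 9]
[4, 5, 430]
[8, 4, 4, 126, 9]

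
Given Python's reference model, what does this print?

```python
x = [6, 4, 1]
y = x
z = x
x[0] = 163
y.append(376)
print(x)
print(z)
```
[163, 4, 1, 376]
[163, 4, 1, 376]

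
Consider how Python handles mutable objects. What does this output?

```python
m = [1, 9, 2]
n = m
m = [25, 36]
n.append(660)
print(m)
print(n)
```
[25, 36]
[1, 9, 2, 660]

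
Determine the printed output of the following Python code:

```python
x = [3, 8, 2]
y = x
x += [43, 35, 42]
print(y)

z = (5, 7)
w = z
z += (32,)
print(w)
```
[3, 8, 2, 43, 35, 42]
(5, 7)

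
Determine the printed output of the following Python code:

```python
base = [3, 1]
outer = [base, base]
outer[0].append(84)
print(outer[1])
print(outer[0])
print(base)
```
[3, 1, 84]
[3, 1, 84]
[3, 1, 84]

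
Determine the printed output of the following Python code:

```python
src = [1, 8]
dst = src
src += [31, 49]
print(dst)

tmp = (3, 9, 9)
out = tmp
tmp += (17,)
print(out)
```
[1, 8, 31, 49]
(3, 9, 9)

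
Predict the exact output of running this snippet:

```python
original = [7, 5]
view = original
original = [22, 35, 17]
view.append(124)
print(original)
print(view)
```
[22, 35, 17]
[7, 5, 124]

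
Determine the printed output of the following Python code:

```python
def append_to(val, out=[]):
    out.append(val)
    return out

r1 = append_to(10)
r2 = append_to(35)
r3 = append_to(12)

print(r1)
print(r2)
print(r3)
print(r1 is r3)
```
[10, 35, 12]
[10, 35, 12]
[10, 35, 12]
True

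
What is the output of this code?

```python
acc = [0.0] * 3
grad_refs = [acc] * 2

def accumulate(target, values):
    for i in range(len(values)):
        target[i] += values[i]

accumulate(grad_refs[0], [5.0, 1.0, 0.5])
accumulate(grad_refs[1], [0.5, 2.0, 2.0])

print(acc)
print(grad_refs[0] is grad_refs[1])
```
[5.5, 3.0, 2.5]
True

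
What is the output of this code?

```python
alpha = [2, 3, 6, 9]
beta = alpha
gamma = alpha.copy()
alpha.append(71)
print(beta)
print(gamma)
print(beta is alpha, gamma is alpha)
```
[2, 3, 6, 9, 71]
[2, 3, 6, 9]
True False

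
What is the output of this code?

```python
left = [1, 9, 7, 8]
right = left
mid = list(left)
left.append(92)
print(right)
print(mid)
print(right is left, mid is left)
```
[1, 9, 7, 8, 92]
[1, 9, 7, 8]
True False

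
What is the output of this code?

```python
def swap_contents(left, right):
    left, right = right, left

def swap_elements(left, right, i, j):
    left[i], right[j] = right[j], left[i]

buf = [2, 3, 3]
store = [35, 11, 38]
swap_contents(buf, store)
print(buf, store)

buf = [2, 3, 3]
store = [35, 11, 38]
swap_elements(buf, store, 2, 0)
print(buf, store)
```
[2, 3, 3] [35, 11, 38]
[2, 3, 35] [3, 11, 38]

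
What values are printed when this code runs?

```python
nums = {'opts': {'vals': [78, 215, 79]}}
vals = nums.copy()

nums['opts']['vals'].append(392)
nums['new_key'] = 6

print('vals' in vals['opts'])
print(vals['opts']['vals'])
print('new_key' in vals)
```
True
[78, 215, 79, 392]
False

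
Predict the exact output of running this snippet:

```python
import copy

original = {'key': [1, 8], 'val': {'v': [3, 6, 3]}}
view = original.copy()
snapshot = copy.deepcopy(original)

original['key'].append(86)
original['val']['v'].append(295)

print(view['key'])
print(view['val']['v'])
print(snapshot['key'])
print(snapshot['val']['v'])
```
[1, 8, 86]
[3, 6, 3, 295]
[1, 8]
[3, 6, 3]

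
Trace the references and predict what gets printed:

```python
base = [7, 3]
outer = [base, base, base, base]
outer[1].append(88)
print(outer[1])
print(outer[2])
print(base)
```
[7, 3, 88]
[7, 3, 88]
[7, 3, 88]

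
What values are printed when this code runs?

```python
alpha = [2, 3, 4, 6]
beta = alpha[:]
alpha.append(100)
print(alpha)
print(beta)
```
[2, 3, 4, 6, 100]
[2, 3, 4, 6]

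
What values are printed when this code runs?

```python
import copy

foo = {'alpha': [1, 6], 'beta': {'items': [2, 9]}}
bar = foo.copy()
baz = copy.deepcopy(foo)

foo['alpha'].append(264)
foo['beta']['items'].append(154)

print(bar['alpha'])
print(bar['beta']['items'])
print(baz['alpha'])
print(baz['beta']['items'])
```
[1, 6, 264]
[2, 9, 154]
[1, 6]
[2, 9]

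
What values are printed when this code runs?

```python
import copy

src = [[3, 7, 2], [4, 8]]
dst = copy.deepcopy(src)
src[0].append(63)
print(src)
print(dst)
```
[[3, 7, 2, 63], [4, 8]]
[[3, 7, 2], [4, 8]]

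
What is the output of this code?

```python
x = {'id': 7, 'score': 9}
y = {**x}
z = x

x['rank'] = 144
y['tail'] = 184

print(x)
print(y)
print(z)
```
{'id': 7, 'score': 9, 'rank': 144}
{'id': 7, 'score': 9, 'tail': 184}
{'id': 7, 'score': 9, 'rank': 144}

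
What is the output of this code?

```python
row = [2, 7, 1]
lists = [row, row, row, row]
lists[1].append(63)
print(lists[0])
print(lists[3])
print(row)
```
[2, 7, 1, 63]
[2, 7, 1, 63]
[2, 7, 1, 63]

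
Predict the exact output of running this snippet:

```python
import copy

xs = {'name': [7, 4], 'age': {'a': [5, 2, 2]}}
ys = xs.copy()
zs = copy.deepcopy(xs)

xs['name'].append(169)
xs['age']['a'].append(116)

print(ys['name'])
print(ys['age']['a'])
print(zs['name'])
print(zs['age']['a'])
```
[7, 4, 169]
[5, 2, 2, 116]
[7, 4]
[5, 2, 2]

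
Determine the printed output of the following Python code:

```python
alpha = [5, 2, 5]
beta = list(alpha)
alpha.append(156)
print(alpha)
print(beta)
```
[5, 2, 5, 156]
[5, 2, 5]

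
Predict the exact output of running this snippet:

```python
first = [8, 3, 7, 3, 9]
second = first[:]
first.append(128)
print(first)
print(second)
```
[8, 3, 7, 3, 9, 128]
[8, 3, 7, 3, 9]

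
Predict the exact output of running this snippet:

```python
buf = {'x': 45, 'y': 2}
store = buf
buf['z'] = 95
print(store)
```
{'x': 45, 'y': 2, 'z': 95}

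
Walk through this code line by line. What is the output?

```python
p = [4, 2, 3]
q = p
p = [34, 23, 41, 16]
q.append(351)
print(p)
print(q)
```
[34, 23, 41, 16]
[4, 2, 3, 351]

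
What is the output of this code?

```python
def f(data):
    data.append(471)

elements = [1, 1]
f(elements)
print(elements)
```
[1, 1, 471]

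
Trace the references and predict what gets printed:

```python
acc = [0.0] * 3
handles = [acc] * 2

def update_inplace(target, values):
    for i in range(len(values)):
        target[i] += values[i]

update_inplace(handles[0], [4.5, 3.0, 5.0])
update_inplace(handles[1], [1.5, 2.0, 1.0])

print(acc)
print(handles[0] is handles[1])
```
[6.0, 5.0, 6.0]
True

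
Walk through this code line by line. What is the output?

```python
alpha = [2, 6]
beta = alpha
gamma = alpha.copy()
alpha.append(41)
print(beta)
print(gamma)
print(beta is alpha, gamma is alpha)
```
[2, 6, 41]
[2, 6]
True False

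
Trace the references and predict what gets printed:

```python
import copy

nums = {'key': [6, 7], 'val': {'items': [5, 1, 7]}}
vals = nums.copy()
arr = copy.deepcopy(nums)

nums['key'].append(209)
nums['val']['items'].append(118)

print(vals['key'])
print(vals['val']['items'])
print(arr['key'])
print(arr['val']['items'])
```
[6, 7, 209]
[5, 1, 7, 118]
[6, 7]
[5, 1, 7]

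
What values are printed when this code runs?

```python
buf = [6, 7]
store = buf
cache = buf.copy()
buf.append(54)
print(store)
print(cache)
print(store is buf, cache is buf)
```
[6, 7, 54]
[6, 7]
True False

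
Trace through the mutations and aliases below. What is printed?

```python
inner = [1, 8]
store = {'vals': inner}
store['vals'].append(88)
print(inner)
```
[1, 8, 88]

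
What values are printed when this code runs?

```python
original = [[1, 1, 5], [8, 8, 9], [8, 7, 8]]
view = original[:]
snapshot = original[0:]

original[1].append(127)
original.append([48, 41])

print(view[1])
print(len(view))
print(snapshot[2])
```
[8, 8, 9, 127]
3
[8, 7, 8]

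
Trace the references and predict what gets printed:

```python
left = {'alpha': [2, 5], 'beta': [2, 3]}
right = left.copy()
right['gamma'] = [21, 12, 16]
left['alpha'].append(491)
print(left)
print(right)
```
{'alpha': [2, 5, 491], 'beta': [2, 3]}
{'alpha': [2, 5, 491], 'beta': [2, 3], 'gamma': [21, 12, 16]}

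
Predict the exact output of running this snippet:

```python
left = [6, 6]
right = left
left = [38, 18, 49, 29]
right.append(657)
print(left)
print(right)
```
[38, 18, 49, 29]
[6, 6, 657]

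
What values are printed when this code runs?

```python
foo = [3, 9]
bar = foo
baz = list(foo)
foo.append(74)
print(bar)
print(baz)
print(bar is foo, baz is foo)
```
[3, 9, 74]
[3, 9]
True False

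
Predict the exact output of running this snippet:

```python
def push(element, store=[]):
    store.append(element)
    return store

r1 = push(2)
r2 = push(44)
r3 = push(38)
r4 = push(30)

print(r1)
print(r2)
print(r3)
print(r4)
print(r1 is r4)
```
[2, 44, 38, 30]
[2, 44, 38, 30]
[2, 44, 38, 30]
[2, 44, 38, 30]
True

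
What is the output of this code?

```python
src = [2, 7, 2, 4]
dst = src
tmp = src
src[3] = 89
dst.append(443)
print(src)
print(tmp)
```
[2, 7, 2, 89, 443]
[2, 7, 2, 89, 443]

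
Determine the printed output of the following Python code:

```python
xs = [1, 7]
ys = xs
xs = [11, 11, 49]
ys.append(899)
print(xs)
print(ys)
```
[11, 11, 49]
[1, 7, 899]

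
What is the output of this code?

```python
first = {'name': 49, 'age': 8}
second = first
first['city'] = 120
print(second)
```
{'name': 49, 'age': 8, 'city': 120}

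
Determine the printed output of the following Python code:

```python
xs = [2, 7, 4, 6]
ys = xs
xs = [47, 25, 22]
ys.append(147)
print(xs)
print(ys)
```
[47, 25, 22]
[2, 7, 4, 6, 147]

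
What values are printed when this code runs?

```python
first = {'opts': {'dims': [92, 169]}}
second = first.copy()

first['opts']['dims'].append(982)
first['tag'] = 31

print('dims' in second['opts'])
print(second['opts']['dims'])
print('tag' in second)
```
True
[92, 169, 982]
False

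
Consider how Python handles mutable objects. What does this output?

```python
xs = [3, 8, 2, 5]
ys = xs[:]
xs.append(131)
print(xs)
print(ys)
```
[3, 8, 2, 5, 131]
[3, 8, 2, 5]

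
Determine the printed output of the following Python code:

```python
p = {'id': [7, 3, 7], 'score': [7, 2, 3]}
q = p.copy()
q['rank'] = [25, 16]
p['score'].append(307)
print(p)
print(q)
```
{'id': [7, 3, 7], 'score': [7, 2, 3, 307]}
{'id': [7, 3, 7], 'score': [7, 2, 3, 307], 'rank': [25, 16]}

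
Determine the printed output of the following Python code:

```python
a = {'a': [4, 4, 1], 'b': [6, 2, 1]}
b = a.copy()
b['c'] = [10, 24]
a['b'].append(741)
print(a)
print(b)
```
{'a': [4, 4, 1], 'b': [6, 2, 1, 741]}
{'a': [4, 4, 1], 'b': [6, 2, 1, 741], 'c': [10, 24]}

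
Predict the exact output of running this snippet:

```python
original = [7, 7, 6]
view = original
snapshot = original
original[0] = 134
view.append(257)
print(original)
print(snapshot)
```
[134, 7, 6, 257]
[134, 7, 6, 257]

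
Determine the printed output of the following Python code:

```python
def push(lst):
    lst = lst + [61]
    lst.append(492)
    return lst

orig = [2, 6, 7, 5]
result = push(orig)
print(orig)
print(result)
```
[2, 6, 7, 5]
[2, 6, 7, 5, 61, 492]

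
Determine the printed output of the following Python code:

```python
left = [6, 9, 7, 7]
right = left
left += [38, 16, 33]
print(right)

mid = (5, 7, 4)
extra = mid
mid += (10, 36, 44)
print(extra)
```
[6, 9, 7, 7, 38, 16, 33]
(5, 7, 4)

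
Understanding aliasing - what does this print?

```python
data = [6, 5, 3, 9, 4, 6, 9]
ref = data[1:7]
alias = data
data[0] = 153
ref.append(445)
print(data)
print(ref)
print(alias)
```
[153, 5, 3, 9, 4, 6, 9]
[5, 3, 9, 4, 6, 9, 445]
[153, 5, 3, 9, 4, 6, 9]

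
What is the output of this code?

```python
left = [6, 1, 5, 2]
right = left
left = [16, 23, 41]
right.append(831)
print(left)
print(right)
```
[16, 23, 41]
[6, 1, 5, 2, 831]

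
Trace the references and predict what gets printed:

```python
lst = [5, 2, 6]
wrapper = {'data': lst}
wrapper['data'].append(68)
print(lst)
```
[5, 2, 6, 68]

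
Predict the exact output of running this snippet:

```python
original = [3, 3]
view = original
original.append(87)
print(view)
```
[3, 3, 87]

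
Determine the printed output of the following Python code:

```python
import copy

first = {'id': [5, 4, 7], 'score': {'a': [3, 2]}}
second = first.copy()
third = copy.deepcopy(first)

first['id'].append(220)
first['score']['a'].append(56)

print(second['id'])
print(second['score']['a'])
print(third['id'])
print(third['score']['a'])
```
[5, 4, 7, 220]
[3, 2, 56]
[5, 4, 7]
[3, 2]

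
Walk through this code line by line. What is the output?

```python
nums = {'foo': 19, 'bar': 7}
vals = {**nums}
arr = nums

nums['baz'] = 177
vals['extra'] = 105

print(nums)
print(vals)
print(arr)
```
{'foo': 19, 'bar': 7, 'baz': 177}
{'foo': 19, 'bar': 7, 'extra': 105}
{'foo': 19, 'bar': 7, 'baz': 177}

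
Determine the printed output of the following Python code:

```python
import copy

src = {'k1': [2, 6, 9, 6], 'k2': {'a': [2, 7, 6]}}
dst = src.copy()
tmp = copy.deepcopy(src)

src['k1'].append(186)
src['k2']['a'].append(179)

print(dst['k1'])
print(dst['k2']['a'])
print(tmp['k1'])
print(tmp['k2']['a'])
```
[2, 6, 9, 6, 186]
[2, 7, 6, 179]
[2, 6, 9, 6]
[2, 7, 6]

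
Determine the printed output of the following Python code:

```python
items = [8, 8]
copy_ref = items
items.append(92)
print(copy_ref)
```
[8, 8, 92]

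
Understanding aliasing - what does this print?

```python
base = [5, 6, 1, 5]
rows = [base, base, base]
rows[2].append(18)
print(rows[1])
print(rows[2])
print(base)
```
[5, 6, 1, 5, 18]
[5, 6, 1, 5, 18]
[5, 6, 1, 5, 18]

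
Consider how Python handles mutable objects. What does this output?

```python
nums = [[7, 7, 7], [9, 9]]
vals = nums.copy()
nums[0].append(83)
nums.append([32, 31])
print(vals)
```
[[7, 7, 7, 83], [9, 9]]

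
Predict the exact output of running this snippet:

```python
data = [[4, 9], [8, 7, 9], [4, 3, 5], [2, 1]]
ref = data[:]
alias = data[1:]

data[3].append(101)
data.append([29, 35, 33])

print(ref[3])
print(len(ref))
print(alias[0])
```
[2, 1, 101]
4
[8, 7, 9]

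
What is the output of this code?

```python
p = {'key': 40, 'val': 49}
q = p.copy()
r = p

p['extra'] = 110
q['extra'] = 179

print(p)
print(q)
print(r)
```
{'key': 40, 'val': 49, 'extra': 110}
{'key': 40, 'val': 49, 'extra': 179}
{'key': 40, 'val': 49, 'extra': 110}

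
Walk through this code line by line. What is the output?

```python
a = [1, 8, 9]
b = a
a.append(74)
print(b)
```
[1, 8, 9, 74]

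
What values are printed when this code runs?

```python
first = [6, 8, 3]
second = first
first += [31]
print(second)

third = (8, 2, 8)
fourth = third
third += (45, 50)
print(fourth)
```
[6, 8, 3, 31]
(8, 2, 8)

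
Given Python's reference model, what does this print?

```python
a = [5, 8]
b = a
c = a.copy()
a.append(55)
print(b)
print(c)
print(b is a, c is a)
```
[5, 8, 55]
[5, 8]
True False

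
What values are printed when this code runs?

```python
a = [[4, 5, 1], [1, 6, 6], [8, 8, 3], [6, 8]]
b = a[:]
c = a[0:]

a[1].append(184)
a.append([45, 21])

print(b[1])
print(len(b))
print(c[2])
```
[1, 6, 6, 184]
4
[8, 8, 3]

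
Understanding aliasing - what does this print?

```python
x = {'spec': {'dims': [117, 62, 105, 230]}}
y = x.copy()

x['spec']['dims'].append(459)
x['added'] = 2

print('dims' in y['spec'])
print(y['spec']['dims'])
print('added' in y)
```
True
[117, 62, 105, 230, 459]
False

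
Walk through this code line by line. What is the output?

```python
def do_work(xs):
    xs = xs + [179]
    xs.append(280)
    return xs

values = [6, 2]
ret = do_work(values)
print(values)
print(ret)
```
[6, 2]
[6, 2, 179, 280]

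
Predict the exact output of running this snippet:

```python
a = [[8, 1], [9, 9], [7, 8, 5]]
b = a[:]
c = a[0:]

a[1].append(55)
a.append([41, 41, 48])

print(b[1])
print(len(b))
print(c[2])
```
[9, 9, 55]
3
[7, 8, 5]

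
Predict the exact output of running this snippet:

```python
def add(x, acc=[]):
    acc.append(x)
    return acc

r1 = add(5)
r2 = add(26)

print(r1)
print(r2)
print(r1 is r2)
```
[5, 26]
[5, 26]
True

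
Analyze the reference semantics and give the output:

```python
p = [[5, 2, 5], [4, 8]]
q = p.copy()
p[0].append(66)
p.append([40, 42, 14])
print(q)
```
[[5, 2, 5, 66], [4, 8]]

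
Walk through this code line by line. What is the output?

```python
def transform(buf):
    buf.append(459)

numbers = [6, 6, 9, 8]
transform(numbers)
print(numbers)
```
[6, 6, 9, 8, 459]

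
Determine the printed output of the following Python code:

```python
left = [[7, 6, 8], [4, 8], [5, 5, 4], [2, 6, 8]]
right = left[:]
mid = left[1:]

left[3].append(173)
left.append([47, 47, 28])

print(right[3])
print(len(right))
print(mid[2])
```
[2, 6, 8, 173]
4
[2, 6, 8, 173]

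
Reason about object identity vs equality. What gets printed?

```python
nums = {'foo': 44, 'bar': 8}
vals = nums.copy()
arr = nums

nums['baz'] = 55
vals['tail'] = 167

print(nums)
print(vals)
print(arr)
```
{'foo': 44, 'bar': 8, 'baz': 55}
{'foo': 44, 'bar': 8, 'tail': 167}
{'foo': 44, 'bar': 8, 'baz': 55}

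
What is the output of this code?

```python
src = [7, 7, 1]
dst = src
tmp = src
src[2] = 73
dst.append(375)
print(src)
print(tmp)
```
[7, 7, 73, 375]
[7, 7, 73, 375]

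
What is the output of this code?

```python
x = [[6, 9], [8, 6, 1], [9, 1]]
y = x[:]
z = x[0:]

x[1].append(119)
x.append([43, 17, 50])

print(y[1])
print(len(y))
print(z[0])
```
[8, 6, 1, 119]
3
[6, 9]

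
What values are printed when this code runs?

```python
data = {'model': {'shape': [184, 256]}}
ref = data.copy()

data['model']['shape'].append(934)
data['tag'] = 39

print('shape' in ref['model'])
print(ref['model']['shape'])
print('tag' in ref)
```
True
[184, 256, 934]
False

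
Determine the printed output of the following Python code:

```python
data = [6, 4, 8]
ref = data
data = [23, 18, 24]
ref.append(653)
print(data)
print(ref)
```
[23, 18, 24]
[6, 4, 8, 653]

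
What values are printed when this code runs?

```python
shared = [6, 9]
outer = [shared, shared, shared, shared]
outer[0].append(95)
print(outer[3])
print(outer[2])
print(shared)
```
[6, 9, 95]
[6, 9, 95]
[6, 9, 95]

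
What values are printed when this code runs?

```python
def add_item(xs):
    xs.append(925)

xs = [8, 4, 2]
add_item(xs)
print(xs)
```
[8, 4, 2, 925]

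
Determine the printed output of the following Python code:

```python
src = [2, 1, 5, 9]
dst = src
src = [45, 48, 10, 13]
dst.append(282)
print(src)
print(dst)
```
[45, 48, 10, 13]
[2, 1, 5, 9, 282]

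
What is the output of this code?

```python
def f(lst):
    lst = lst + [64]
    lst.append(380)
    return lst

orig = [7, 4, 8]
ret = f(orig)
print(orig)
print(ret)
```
[7, 4, 8]
[7, 4, 8, 64, 380]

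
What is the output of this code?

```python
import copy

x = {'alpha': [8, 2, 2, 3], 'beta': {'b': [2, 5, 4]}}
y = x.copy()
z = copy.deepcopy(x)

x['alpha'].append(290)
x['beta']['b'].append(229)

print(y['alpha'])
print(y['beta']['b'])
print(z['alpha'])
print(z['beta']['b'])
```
[8, 2, 2, 3, 290]
[2, 5, 4, 229]
[8, 2, 2, 3]
[2, 5, 4]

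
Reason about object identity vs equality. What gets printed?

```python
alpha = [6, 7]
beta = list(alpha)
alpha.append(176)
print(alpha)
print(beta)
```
[6, 7, 176]
[6, 7]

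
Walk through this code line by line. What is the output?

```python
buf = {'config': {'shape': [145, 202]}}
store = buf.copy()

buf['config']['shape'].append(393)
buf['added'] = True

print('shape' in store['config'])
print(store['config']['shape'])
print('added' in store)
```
True
[145, 202, 393]
False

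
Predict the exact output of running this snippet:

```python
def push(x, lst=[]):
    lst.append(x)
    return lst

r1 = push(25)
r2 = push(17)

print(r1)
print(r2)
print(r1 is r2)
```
[25, 17]
[25, 17]
True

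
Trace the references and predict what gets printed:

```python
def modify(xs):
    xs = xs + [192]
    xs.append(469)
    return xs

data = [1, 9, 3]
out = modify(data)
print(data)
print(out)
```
[1, 9, 3]
[1, 9, 3, 192, 469]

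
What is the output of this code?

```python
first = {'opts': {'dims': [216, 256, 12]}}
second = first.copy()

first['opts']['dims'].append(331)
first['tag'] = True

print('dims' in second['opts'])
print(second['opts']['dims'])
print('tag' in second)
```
True
[216, 256, 12, 331]
False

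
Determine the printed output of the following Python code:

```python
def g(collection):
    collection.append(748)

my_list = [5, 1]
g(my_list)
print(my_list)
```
[5, 1, 748]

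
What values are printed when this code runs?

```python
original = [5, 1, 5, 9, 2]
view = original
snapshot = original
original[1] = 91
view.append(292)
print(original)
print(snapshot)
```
[5, 91, 5, 9, 2, 292]
[5, 91, 5, 9, 2, 292]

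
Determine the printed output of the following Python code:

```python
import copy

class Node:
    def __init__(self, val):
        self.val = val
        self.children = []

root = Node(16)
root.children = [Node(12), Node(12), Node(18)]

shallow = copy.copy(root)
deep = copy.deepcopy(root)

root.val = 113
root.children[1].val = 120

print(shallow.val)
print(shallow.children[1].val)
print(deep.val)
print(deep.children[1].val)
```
16
120
16
12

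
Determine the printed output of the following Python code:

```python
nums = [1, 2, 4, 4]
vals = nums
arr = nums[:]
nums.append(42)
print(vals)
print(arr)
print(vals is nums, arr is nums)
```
[1, 2, 4, 4, 42]
[1, 2, 4, 4]
True False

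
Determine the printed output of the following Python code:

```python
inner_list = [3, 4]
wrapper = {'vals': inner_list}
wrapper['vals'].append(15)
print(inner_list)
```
[3, 4, 15]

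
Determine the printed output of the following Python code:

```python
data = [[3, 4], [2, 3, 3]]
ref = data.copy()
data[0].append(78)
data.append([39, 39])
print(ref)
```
[[3, 4, 78], [2, 3, 3]]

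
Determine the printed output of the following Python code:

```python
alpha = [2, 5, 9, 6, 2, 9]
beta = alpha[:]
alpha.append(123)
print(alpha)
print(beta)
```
[2, 5, 9, 6, 2, 9, 123]
[2, 5, 9, 6, 2, 9]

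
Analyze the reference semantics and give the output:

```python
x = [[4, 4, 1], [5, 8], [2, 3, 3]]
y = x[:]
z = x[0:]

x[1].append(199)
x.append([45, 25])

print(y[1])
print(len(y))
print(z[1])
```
[5, 8, 199]
3
[5, 8, 199]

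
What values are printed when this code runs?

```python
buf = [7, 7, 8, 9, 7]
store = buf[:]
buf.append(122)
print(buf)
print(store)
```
[7, 7, 8, 9, 7, 122]
[7, 7, 8, 9, 7]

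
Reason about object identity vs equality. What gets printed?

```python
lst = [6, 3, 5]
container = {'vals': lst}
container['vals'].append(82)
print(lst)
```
[6, 3, 5, 82]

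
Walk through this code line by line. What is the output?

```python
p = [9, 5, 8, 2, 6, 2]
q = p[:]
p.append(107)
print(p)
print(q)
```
[9, 5, 8, 2, 6, 2, 107]
[9, 5, 8, 2, 6, 2]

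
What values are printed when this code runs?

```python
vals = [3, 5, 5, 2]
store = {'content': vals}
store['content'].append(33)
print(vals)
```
[3, 5, 5, 2, 33]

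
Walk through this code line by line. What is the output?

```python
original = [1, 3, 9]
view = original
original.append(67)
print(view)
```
[1, 3, 9, 67]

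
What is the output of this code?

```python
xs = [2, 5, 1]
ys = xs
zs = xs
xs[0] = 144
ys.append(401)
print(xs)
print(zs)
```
[144, 5, 1, 401]
[144, 5, 1, 401]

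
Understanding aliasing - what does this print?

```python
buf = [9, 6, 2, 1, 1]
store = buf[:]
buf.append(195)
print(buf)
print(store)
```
[9, 6, 2, 1, 1, 195]
[9, 6, 2, 1, 1]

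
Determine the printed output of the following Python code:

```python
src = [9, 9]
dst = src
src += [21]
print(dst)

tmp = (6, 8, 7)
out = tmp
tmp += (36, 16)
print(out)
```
[9, 9, 21]
(6, 8, 7)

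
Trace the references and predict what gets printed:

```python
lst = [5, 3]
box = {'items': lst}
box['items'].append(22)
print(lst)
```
[5, 3, 22]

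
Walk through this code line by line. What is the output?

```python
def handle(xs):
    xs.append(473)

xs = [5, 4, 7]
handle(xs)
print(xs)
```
[5, 4, 7, 473]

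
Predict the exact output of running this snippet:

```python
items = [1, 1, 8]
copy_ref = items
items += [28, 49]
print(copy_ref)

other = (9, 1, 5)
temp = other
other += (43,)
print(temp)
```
[1, 1, 8, 28, 49]
(9, 1, 5)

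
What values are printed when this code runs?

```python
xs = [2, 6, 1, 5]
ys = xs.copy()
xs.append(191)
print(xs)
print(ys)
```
[2, 6, 1, 5, 191]
[2, 6, 1, 5]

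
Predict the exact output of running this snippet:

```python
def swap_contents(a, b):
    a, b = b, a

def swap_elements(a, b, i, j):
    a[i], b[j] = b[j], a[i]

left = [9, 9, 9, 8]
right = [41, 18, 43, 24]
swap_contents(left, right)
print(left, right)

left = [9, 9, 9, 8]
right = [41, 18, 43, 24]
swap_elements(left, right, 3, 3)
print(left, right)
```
[9, 9, 9, 8] [41, 18, 43, 24]
[9, 9, 9, 24] [41, 18, 43, 8]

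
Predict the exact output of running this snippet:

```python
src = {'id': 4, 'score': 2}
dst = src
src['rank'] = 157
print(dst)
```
{'id': 4, 'score': 2, 'rank': 157}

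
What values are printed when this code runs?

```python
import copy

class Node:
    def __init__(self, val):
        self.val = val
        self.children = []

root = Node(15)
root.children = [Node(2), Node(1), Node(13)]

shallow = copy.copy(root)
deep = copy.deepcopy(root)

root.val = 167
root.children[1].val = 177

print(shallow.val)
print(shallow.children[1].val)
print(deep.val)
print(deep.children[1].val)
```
15
177
15
1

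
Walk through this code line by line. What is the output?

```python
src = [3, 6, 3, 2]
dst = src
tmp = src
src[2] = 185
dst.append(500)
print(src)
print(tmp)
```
[3, 6, 185, 2, 500]
[3, 6, 185, 2, 500]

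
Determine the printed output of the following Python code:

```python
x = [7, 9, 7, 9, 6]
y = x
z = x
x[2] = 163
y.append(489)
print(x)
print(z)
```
[7, 9, 163, 9, 6, 489]
[7, 9, 163, 9, 6, 489]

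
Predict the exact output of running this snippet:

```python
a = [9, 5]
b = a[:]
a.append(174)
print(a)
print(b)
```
[9, 5, 174]
[9, 5]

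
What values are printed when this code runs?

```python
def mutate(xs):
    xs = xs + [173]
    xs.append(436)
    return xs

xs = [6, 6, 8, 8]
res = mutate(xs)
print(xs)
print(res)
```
[6, 6, 8, 8]
[6, 6, 8, 8, 173, 436]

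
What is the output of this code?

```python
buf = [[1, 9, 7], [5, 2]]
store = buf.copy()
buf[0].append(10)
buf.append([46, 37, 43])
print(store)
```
[[1, 9, 7, 10], [5, 2]]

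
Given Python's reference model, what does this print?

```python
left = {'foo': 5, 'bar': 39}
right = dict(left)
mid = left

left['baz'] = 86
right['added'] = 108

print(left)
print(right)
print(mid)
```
{'foo': 5, 'bar': 39, 'baz': 86}
{'foo': 5, 'bar': 39, 'added': 108}
{'foo': 5, 'bar': 39, 'baz': 86}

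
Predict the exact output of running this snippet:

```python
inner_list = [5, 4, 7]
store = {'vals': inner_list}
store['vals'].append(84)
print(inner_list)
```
[5, 4, 7, 84]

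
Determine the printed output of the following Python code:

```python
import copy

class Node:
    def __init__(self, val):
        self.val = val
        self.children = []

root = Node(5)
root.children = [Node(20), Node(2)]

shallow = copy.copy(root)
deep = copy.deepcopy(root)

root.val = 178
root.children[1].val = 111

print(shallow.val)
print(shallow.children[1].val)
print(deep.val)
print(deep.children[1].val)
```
5
111
5
2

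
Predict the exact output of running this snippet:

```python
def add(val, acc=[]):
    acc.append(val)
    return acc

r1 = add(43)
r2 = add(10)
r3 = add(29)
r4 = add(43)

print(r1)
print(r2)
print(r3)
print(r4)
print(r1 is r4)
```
[43, 10, 29, 43]
[43, 10, 29, 43]
[43, 10, 29, 43]
[43, 10, 29, 43]
True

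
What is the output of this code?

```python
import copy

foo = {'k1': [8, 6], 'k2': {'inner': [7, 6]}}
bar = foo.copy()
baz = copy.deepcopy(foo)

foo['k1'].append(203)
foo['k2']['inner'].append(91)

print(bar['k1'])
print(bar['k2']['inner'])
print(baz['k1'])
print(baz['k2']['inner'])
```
[8, 6, 203]
[7, 6, 91]
[8, 6]
[7, 6]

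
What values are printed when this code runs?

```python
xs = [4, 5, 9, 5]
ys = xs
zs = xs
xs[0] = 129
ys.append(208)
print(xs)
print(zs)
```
[129, 5, 9, 5, 208]
[129, 5, 9, 5, 208]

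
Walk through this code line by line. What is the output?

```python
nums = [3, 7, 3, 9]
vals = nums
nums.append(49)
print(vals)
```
[3, 7, 3, 9, 49]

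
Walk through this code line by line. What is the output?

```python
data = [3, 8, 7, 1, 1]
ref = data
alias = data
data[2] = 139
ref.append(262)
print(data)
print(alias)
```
[3, 8, 139, 1, 1, 262]
[3, 8, 139, 1, 1, 262]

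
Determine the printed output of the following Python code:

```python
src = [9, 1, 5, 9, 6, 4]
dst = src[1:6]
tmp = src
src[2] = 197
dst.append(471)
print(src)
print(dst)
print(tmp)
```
[9, 1, 197, 9, 6, 4]
[1, 5, 9, 6, 4, 471]
[9, 1, 197, 9, 6, 4]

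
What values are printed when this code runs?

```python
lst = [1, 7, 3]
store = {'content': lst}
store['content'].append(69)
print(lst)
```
[1, 7, 3, 69]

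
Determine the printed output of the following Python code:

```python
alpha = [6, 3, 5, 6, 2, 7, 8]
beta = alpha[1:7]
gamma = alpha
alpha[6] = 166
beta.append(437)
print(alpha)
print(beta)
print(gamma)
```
[6, 3, 5, 6, 2, 7, 166]
[3, 5, 6, 2, 7, 8, 437]
[6, 3, 5, 6, 2, 7, 166]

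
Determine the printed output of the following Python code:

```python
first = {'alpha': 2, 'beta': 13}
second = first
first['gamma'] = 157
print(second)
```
{'alpha': 2, 'beta': 13, 'gamma': 157}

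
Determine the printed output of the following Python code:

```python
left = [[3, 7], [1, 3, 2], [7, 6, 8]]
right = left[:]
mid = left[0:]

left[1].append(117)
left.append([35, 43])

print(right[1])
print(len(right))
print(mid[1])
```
[1, 3, 2, 117]
3
[1, 3, 2, 117]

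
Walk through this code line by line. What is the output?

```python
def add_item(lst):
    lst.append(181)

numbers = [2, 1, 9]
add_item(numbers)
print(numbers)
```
[2, 1, 9, 181]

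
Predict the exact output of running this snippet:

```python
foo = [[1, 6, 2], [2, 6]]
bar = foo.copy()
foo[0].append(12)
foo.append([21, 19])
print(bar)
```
[[1, 6, 2, 12], [2, 6]]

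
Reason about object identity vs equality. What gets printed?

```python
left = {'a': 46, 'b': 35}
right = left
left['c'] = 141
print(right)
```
{'a': 46, 'b': 35, 'c': 141}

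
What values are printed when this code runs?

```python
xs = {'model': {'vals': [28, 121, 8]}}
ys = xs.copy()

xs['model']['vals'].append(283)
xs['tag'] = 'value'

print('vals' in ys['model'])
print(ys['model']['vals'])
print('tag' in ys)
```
True
[28, 121, 8, 283]
False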